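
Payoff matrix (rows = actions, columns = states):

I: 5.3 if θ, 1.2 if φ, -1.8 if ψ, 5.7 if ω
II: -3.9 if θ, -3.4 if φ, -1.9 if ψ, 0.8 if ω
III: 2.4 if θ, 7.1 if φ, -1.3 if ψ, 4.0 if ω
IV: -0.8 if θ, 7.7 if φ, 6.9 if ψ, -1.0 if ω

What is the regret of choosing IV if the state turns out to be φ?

Best payoff under φ is 7.7.
Regret = 7.7 − 7.7 = 0.0.

0.0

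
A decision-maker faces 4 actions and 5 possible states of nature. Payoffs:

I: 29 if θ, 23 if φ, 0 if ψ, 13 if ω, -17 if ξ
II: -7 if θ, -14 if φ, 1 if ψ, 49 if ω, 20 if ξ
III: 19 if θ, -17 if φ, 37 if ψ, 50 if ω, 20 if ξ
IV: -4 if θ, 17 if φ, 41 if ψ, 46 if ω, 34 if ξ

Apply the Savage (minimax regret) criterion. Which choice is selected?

Column bests: θ=29, φ=23, ψ=41, ω=50, ξ=34.
I regrets: 0, 0, 41, 37, 51 → max 51
II regrets: 36, 37, 40, 1, 14 → max 40
III regrets: 10, 40, 4, 0, 14 → max 40
IV regrets: 33, 6, 0, 4, 0 → max 33
Smallest max regret = 33 → IV.

IV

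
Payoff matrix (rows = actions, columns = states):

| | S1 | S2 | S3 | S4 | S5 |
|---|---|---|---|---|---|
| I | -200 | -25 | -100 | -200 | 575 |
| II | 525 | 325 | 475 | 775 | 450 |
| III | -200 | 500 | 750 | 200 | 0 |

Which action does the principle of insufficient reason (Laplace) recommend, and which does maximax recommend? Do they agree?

laplace → II; maximax → II (agree)

Row averages: I=10, II=510, III=250
Highest average = 510 → II.
Row maxima: I=575, II=775, III=750
Best best-case = 775 → II.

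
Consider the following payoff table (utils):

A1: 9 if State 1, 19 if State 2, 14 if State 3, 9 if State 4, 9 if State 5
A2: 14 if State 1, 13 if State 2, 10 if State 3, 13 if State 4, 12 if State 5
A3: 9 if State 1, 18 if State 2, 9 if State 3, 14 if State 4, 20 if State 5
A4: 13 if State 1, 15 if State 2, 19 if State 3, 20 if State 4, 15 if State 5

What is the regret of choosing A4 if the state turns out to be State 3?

Best payoff under State 3 is 19.
Regret = 19 − 19 = 0.

0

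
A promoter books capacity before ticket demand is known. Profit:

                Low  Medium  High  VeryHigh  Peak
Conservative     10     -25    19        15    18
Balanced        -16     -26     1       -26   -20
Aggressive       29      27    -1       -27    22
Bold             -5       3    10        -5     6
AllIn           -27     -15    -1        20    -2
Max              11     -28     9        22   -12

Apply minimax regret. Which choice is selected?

Bold

Column bests: Low=29, Medium=27, High=19, VeryHigh=22, Peak=22.
Conservative regrets: 19, 52, 0, 7, 4 → max 52
Balanced regrets: 45, 53, 18, 48, 42 → max 53
Aggressive regrets: 0, 0, 20, 49, 0 → max 49
Bold regrets: 34, 24, 9, 27, 16 → max 34
AllIn regrets: 56, 42, 20, 2, 24 → max 56
Max regrets: 18, 55, 10, 0, 34 → max 55
Smallest max regret = 34 → Bold.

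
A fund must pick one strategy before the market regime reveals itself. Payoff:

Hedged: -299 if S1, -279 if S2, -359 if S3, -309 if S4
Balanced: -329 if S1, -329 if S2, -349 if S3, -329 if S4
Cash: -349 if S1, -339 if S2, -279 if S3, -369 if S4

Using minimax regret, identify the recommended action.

Cash

Column bests: S1=-299, S2=-279, S3=-279, S4=-309.
Hedged regrets: 0, 0, 80, 0 → max 80
Balanced regrets: 30, 50, 70, 20 → max 70
Cash regrets: 50, 60, 0, 60 → max 60
Smallest max regret = 60 → Cash.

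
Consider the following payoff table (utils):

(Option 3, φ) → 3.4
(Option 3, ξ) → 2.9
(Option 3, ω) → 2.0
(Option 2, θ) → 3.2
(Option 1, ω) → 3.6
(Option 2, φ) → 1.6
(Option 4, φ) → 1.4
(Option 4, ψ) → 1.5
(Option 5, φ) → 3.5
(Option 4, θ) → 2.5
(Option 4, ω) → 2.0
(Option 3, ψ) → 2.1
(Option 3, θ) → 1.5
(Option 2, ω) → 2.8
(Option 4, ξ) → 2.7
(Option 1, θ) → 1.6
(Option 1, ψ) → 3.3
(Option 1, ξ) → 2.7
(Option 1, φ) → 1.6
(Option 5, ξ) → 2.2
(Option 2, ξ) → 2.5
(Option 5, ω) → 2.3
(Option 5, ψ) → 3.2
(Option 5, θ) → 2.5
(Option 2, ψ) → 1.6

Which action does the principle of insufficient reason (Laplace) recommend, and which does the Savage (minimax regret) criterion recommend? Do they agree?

Row averages: Option 1=2.56, Option 2=2.34, Option 3=2.38, Option 4=2.02, Option 5=2.74
Highest average = 2.74 → Option 5.
Column bests: θ=3.2, φ=3.5, ψ=3.3, ω=3.6, ξ=2.9.
Option 1 regrets: 1.6, 1.9, 0.0, 0.0, 0.2 → max 1.9
Option 2 regrets: 0.0, 1.9, 1.7, 0.8, 0.4 → max 1.9
Option 3 regrets: 1.7, 0.1, 1.2, 1.6, 0.0 → max 1.7
Option 4 regrets: 0.7, 2.1, 1.8, 1.6, 0.2 → max 2.1
Option 5 regrets: 0.7, 0.0, 0.1, 1.3, 0.7 → max 1.3
Smallest max regret = 1.3 → Option 5.

laplace → Option 5; minimax regret → Option 5 (agree)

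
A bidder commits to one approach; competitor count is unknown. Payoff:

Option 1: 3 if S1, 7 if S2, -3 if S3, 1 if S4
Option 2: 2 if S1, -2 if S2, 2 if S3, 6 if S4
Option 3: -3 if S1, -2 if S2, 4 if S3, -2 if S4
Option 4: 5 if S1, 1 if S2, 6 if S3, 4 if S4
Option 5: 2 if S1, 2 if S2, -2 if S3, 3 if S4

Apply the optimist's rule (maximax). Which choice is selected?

Row maxima: Option 1=7, Option 2=6, Option 3=4, Option 4=6, Option 5=3
Best best-case = 7 → Option 1.

Option 1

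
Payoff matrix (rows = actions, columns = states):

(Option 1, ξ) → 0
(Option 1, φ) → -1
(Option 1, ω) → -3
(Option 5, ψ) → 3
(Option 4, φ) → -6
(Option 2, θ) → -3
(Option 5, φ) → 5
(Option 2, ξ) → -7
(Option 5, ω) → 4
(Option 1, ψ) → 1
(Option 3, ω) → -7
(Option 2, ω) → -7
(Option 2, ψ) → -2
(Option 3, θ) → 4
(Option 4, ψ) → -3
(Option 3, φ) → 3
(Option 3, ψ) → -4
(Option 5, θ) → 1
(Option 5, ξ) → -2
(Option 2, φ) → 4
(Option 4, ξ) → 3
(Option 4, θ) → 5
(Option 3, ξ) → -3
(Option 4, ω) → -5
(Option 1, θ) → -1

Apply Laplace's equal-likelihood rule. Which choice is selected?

Option 5

Row averages: Option 1=-0.8, Option 2=-3, Option 3=-1.4, Option 4=-1.2, Option 5=2.2
Highest average = 2.2 → Option 5.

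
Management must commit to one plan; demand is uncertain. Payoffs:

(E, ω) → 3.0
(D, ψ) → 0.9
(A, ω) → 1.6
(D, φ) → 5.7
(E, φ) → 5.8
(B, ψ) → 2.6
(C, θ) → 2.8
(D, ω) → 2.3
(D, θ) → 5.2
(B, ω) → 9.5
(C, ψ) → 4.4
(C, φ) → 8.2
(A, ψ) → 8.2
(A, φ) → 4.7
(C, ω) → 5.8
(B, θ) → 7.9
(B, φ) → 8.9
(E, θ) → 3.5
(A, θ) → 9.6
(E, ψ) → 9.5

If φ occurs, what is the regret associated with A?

4.2

Best payoff under φ is 8.9.
Regret = 8.9 − 4.7 = 4.2.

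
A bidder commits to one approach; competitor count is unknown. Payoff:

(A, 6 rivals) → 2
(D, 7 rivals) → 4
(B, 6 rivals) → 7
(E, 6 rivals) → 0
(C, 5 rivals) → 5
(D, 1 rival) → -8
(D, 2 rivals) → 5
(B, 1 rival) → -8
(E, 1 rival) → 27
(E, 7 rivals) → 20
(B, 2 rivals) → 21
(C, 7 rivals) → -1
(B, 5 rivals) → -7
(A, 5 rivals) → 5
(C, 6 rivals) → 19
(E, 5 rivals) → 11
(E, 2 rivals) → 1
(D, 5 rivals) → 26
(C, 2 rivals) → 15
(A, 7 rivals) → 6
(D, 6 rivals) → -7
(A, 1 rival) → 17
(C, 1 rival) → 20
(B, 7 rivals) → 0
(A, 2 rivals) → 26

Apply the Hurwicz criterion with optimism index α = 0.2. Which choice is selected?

A

A: 0.2·26 + 0.8·2 = 6.8
B: 0.2·21 + 0.8·(-8) = -2.2
C: 0.2·20 + 0.8·(-1) = 3.2
D: 0.2·26 + 0.8·(-8) = -1.2
E: 0.2·27 + 0.8·0 = 5.4
Highest Hurwicz score = 6.8 → A.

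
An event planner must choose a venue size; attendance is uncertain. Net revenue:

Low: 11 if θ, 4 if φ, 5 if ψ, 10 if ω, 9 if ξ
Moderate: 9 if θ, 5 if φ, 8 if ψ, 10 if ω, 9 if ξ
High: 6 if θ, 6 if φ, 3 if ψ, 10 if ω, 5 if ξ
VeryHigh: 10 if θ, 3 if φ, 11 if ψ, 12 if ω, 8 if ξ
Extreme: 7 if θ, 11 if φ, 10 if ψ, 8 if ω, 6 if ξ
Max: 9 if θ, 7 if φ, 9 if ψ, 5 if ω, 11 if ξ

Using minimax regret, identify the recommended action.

Extreme

Column bests: θ=11, φ=11, ψ=11, ω=12, ξ=11.
Low regrets: 0, 7, 6, 2, 2 → max 7
Moderate regrets: 2, 6, 3, 2, 2 → max 6
High regrets: 5, 5, 8, 2, 6 → max 8
VeryHigh regrets: 1, 8, 0, 0, 3 → max 8
Extreme regrets: 4, 0, 1, 4, 5 → max 5
Max regrets: 2, 4, 2, 7, 0 → max 7
Smallest max regret = 5 → Extreme.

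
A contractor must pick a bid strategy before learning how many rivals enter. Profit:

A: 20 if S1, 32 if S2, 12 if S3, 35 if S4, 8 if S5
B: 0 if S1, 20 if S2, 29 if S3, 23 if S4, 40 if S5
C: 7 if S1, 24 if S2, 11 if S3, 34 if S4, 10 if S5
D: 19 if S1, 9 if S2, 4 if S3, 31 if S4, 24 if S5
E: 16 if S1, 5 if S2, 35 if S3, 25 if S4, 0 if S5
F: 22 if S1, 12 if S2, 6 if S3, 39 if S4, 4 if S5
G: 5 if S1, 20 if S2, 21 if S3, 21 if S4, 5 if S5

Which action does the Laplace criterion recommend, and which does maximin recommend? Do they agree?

laplace → B; maximin → A (disagree)

Row averages: A=21.4, B=22.4, C=17.2, D=17.4, E=16.2, F=16.6, G=14.4
Highest average = 22.4 → B.
Row minima: A=8, B=0, C=7, D=4, E=0, F=4, G=5
Best worst-case = 8 → A.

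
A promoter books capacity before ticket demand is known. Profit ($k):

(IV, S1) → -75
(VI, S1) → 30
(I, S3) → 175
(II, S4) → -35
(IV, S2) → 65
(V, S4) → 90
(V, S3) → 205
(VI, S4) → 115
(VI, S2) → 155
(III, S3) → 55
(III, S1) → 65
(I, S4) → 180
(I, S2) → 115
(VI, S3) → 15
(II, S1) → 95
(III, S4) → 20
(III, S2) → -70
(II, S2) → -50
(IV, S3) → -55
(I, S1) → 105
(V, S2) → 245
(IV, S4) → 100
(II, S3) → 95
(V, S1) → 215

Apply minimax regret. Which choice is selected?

V

Column bests: S1=215, S2=245, S3=205, S4=180.
I regrets: 110, 130, 30, 0 → max 130
II regrets: 120, 295, 110, 215 → max 295
III regrets: 150, 315, 150, 160 → max 315
IV regrets: 290, 180, 260, 80 → max 290
V regrets: 0, 0, 0, 90 → max 90
VI regrets: 185, 90, 190, 65 → max 190
Smallest max regret = 90 → V.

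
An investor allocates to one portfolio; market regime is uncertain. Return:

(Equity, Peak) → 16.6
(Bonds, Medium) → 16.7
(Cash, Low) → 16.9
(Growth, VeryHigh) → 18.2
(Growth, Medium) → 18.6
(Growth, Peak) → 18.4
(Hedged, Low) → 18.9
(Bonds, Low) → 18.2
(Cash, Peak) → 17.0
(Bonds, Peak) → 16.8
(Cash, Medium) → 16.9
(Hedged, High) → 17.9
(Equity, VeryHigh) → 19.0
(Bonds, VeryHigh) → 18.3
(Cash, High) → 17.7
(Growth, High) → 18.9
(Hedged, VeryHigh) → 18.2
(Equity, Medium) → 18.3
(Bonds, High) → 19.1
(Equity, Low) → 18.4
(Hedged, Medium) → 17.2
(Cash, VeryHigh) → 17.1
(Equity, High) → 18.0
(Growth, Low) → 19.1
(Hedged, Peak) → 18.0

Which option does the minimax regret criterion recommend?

Column bests: Low=19.1, Medium=18.6, High=19.1, VeryHigh=19.0, Peak=18.4.
Growth regrets: 0.0, 0.0, 0.2, 0.8, 0.0 → max 0.8
Cash regrets: 2.2, 1.7, 1.4, 1.9, 1.4 → max 2.2
Bonds regrets: 0.9, 1.9, 0.0, 0.7, 1.6 → max 1.9
Equity regrets: 0.7, 0.3, 1.1, 0.0, 1.8 → max 1.8
Hedged regrets: 0.2, 1.4, 1.2, 0.8, 0.4 → max 1.4
Smallest max regret = 0.8 → Growth.

Growth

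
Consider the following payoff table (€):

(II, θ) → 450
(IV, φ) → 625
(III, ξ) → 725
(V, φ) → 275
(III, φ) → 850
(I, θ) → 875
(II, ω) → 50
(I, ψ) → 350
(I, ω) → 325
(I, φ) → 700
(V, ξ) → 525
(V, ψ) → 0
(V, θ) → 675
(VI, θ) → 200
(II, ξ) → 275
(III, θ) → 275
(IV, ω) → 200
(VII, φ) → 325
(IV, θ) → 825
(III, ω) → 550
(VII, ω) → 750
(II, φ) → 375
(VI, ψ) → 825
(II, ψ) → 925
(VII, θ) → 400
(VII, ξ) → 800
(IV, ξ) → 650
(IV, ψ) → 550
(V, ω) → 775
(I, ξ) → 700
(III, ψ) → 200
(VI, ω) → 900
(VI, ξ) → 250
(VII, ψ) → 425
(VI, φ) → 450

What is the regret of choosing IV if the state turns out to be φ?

225

Best payoff under φ is 850.
Regret = 850 − 625 = 225.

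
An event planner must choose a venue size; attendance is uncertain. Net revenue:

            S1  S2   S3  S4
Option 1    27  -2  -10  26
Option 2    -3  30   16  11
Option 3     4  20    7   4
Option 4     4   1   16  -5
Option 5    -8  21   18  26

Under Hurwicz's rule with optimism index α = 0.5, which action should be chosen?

Option 1: 0.5·27 + 0.5·(-10) = 8.5
Option 2: 0.5·30 + 0.5·(-3) = 13.5
Option 3: 0.5·20 + 0.5·4 = 12
Option 4: 0.5·16 + 0.5·(-5) = 5.5
Option 5: 0.5·26 + 0.5·(-8) = 9
Highest Hurwicz score = 13.5 → Option 2.

Option 2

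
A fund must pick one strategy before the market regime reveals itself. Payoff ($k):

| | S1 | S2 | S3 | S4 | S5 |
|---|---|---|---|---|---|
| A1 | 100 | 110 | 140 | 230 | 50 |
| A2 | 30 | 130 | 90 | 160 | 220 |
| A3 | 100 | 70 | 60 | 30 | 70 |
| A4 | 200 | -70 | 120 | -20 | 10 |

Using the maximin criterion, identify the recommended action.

Row minima: A1=50, A2=30, A3=30, A4=-70
Best worst-case = 50 → A1.

A1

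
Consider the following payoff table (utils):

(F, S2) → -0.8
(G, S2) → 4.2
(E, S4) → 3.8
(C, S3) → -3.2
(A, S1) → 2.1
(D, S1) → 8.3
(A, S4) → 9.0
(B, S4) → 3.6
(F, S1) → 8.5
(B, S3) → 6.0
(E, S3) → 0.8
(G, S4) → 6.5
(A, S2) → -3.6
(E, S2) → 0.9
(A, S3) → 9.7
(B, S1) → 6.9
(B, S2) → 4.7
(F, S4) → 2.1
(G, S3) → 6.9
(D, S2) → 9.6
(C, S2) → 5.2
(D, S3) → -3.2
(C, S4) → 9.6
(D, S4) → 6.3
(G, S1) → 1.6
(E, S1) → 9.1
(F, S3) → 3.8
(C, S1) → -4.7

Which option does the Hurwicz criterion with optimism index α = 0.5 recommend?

B

A: 0.5·9.7 + 0.5·(-3.6) = 3.05
B: 0.5·6.9 + 0.5·3.6 = 5.25
C: 0.5·9.6 + 0.5·(-4.7) = 2.45
D: 0.5·9.6 + 0.5·(-3.2) = 3.2
E: 0.5·9.1 + 0.5·0.8 = 4.95
F: 0.5·8.5 + 0.5·(-0.8) = 3.85
G: 0.5·6.9 + 0.5·1.6 = 4.25
Highest Hurwicz score = 5.25 → B.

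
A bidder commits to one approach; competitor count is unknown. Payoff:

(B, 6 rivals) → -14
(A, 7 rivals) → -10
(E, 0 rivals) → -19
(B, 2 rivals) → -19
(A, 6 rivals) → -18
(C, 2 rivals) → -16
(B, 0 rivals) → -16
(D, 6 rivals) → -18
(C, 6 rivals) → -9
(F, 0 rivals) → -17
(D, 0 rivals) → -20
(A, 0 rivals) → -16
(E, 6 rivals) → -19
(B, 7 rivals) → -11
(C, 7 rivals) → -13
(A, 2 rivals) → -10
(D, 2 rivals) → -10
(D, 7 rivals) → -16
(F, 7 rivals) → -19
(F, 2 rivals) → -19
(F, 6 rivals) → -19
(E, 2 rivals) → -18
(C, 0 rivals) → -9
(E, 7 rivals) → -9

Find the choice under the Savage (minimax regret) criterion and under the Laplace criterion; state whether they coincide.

minimax regret → C; laplace → C (agree)

Column bests: 0 rivals=-9, 2 rivals=-10, 6 rivals=-9, 7 rivals=-9.
A regrets: 7, 0, 9, 1 → max 9
B regrets: 7, 9, 5, 2 → max 9
C regrets: 0, 6, 0, 4 → max 6
D regrets: 11, 0, 9, 7 → max 11
E regrets: 10, 8, 10, 0 → max 10
F regrets: 8, 9, 10, 10 → max 10
Smallest max regret = 6 → C.
Row averages: A=-13.5, B=-15, C=-11.75, D=-16, E=-16.25, F=-18.5
Highest average = -11.75 → C.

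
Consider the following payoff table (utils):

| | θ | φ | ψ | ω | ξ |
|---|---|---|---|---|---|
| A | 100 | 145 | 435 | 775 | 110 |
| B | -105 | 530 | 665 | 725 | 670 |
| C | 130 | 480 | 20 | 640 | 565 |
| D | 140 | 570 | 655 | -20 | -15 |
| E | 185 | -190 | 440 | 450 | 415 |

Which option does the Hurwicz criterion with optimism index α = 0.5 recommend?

A

A: 0.5·775 + 0.5·100 = 437.5
B: 0.5·725 + 0.5·(-105) = 310
C: 0.5·640 + 0.5·20 = 330
D: 0.5·655 + 0.5·(-20) = 317.5
E: 0.5·450 + 0.5·(-190) = 130
Highest Hurwicz score = 437.5 → A.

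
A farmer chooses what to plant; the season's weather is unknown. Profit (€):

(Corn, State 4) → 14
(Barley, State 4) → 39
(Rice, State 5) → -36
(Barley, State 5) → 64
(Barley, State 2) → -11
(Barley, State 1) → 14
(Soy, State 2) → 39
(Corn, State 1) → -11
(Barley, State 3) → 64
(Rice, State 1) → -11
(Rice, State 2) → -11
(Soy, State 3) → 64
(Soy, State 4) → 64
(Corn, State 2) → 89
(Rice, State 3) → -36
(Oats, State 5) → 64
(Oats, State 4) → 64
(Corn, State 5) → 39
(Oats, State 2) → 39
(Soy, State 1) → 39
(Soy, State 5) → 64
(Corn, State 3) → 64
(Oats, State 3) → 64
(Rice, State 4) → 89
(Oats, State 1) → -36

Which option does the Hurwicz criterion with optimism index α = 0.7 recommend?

Corn

Corn: 0.7·89 + 0.3·(-11) = 59
Rice: 0.7·89 + 0.3·(-36) = 51.5
Oats: 0.7·64 + 0.3·(-36) = 34
Barley: 0.7·64 + 0.3·(-11) = 41.5
Soy: 0.7·64 + 0.3·39 = 56.5
Highest Hurwicz score = 59 → Corn.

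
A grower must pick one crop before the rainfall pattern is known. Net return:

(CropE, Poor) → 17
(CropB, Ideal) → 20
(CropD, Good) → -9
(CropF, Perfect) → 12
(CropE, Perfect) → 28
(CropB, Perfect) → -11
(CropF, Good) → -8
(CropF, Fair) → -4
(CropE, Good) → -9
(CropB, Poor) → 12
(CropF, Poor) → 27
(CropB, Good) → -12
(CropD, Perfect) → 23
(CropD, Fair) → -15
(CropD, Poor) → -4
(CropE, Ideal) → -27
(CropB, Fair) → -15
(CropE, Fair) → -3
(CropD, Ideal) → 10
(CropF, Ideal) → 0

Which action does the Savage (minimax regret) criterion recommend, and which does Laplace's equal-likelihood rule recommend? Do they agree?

Column bests: Poor=27, Fair=-3, Good=-8, Ideal=20, Perfect=28.
CropB regrets: 15, 12, 4, 0, 39 → max 39
CropE regrets: 10, 0, 1, 47, 0 → max 47
CropD regrets: 31, 12, 1, 10, 5 → max 31
CropF regrets: 0, 1, 0, 20, 16 → max 20
Smallest max regret = 20 → CropF.
Row averages: CropB=-1.2, CropE=1.2, CropD=1, CropF=5.4
Highest average = 5.4 → CropF.

minimax regret → CropF; laplace → CropF (agree)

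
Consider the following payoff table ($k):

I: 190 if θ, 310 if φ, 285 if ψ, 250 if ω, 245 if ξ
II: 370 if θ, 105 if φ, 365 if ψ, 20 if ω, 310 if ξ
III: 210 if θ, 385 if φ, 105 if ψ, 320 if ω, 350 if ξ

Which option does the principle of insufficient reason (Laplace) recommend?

Row averages: I=256, II=234, III=274
Highest average = 274 → III.

III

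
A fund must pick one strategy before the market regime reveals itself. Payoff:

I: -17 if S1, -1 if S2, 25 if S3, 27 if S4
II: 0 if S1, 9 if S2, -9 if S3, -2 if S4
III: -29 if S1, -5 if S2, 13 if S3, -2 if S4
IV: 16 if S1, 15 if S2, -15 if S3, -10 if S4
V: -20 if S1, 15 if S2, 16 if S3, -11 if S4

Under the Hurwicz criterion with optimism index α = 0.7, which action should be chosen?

I: 0.7·27 + 0.3·(-17) = 13.8
II: 0.7·9 + 0.3·(-9) = 3.6
III: 0.7·13 + 0.3·(-29) = 0.4
IV: 0.7·16 + 0.3·(-15) = 6.7
V: 0.7·16 + 0.3·(-20) = 5.2
Highest Hurwicz score = 13.8 → I.

I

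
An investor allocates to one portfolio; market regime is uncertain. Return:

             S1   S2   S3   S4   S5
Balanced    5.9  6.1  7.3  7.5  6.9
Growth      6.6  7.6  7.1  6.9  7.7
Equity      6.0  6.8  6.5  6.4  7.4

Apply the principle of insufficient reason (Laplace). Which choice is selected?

Row averages: Balanced=6.74, Growth=7.18, Equity=6.62
Highest average = 7.18 → Growth.

Growth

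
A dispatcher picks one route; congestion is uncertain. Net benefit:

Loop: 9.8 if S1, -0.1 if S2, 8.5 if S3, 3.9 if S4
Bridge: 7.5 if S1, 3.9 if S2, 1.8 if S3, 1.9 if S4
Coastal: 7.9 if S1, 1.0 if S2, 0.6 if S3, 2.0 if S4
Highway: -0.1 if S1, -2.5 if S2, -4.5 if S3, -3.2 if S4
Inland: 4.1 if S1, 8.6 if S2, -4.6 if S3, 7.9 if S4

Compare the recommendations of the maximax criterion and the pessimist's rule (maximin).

Row maxima: Loop=9.8, Bridge=7.5, Coastal=7.9, Highway=-0.1, Inland=8.6
Best best-case = 9.8 → Loop.
Row minima: Loop=-0.1, Bridge=1.8, Coastal=0.6, Highway=-4.5, Inland=-4.6
Best worst-case = 1.8 → Bridge.

maximax → Loop; maximin → Bridge (disagree)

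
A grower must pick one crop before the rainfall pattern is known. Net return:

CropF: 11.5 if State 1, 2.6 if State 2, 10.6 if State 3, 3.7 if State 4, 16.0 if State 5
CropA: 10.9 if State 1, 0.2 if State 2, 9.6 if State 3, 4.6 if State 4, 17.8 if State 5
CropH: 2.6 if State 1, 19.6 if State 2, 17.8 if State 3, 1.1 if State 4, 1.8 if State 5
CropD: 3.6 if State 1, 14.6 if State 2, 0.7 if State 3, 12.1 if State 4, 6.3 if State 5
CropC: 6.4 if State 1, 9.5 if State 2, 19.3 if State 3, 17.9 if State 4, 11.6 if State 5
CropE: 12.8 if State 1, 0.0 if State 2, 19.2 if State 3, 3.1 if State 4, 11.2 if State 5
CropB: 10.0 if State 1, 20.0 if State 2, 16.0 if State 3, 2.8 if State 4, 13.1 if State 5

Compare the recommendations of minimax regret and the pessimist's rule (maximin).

minimax regret → CropC; maximin → CropC (agree)

Column bests: State 1=12.8, State 2=20.0, State 3=19.3, State 4=17.9, State 5=17.8.
CropF regrets: 1.3, 17.4, 8.7, 14.2, 1.8 → max 17.4
CropA regrets: 1.9, 19.8, 9.7, 13.3, 0.0 → max 19.8
CropH regrets: 10.2, 0.4, 1.5, 16.8, 16.0 → max 16.8
CropD regrets: 9.2, 5.4, 18.6, 5.8, 11.5 → max 18.6
CropC regrets: 6.4, 10.5, 0.0, 0.0, 6.2 → max 10.5
CropE regrets: 0.0, 20.0, 0.1, 14.8, 6.6 → max 20.0
CropB regrets: 2.8, 0.0, 3.3, 15.1, 4.7 → max 15.1
Smallest max regret = 10.5 → CropC.
Row minima: CropF=2.6, CropA=0.2, CropH=1.1, CropD=0.7, CropC=6.4, CropE=0.0, CropB=2.8
Best worst-case = 6.4 → CropC.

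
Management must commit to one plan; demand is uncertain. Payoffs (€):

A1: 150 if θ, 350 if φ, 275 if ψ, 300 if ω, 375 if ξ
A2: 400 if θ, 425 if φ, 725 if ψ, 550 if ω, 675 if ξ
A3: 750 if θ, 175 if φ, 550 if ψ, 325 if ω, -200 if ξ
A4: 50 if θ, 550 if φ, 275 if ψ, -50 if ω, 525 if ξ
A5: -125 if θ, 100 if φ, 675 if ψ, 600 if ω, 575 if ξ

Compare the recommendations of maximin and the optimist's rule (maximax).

Row minima: A1=150, A2=400, A3=-200, A4=-50, A5=-125
Best worst-case = 400 → A2.
Row maxima: A1=375, A2=725, A3=750, A4=550, A5=675
Best best-case = 750 → A3.

maximin → A2; maximax → A3 (disagree)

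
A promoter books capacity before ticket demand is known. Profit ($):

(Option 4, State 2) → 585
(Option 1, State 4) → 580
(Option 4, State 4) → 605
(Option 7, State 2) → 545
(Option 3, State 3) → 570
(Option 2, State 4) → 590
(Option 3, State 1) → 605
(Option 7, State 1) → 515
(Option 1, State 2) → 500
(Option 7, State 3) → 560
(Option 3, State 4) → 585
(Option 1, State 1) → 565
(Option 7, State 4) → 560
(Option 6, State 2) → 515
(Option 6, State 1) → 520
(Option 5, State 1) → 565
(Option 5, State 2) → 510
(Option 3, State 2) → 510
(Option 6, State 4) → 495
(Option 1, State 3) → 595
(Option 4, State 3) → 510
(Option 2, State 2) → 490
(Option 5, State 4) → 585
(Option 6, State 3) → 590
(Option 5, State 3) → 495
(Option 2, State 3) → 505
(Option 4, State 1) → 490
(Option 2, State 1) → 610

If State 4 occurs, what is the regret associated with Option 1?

Best payoff under State 4 is 605.
Regret = 605 − 580 = 25.

25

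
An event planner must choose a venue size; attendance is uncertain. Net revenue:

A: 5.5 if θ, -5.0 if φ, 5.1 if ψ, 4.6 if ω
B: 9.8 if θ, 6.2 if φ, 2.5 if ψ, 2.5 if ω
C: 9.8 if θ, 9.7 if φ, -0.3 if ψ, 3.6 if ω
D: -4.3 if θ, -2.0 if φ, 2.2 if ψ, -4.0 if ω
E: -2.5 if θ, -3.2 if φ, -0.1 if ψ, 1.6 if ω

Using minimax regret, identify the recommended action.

B

Column bests: θ=9.8, φ=9.7, ψ=5.1, ω=4.6.
A regrets: 4.3, 14.7, 0.0, 0.0 → max 14.7
B regrets: 0.0, 3.5, 2.6, 2.1 → max 3.5
C regrets: 0.0, 0.0, 5.4, 1.0 → max 5.4
D regrets: 14.1, 11.7, 2.9, 8.6 → max 14.1
E regrets: 12.3, 12.9, 5.2, 3.0 → max 12.9
Smallest max regret = 3.5 → B.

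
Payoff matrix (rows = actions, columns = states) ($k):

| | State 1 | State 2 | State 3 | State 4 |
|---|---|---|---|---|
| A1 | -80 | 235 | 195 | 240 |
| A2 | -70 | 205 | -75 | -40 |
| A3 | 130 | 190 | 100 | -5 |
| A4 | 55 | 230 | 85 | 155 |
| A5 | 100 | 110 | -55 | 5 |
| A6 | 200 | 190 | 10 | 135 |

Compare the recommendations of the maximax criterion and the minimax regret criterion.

maximax → A1; minimax regret → A4 (disagree)

Row maxima: A1=240, A2=205, A3=190, A4=230, A5=110, A6=200
Best best-case = 240 → A1.
Column bests: State 1=200, State 2=235, State 3=195, State 4=240.
A1 regrets: 280, 0, 0, 0 → max 280
A2 regrets: 270, 30, 270, 280 → max 280
A3 regrets: 70, 45, 95, 245 → max 245
A4 regrets: 145, 5, 110, 85 → max 145
A5 regrets: 100, 125, 250, 235 → max 250
A6 regrets: 0, 45, 185, 105 → max 185
Smallest max regret = 145 → A4.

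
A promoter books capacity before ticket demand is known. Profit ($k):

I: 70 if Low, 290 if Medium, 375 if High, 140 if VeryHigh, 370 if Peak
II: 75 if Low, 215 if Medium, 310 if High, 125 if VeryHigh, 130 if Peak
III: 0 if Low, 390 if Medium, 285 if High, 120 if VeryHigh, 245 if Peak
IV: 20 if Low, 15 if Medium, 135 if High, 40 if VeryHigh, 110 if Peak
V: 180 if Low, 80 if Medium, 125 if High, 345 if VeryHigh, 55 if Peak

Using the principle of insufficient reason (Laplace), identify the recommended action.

Row averages: I=249, II=171, III=208, IV=64, V=157
Highest average = 249 → I.

I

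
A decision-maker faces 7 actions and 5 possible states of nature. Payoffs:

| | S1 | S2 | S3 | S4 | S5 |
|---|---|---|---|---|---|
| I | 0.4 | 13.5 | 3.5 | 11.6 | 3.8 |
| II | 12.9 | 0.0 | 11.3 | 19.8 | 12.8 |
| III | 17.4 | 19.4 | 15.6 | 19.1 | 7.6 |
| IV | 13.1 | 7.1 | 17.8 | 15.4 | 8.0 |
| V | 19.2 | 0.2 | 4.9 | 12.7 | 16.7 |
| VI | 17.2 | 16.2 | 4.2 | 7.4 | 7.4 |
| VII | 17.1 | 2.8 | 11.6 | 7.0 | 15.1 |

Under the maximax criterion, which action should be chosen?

Row maxima: I=13.5, II=19.8, III=19.4, IV=17.8, V=19.2, VI=17.2, VII=17.1
Best best-case = 19.8 → II.

II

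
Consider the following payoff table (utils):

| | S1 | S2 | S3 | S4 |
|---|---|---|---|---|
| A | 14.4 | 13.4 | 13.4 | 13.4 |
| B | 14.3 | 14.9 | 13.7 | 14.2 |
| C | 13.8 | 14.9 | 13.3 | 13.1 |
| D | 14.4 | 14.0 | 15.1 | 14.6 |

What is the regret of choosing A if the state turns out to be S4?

Best payoff under S4 is 14.6.
Regret = 14.6 − 13.4 = 1.2.

1.2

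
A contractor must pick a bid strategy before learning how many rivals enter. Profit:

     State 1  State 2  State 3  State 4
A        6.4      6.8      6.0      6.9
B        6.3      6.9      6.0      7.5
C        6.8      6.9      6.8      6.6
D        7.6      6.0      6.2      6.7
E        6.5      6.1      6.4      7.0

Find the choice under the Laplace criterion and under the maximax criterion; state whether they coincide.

Row averages: A=6.525, B=6.675, C=6.775, D=6.625, E=6.5
Highest average = 6.775 → C.
Row maxima: A=6.9, B=7.5, C=6.9, D=7.6, E=7.0
Best best-case = 7.6 → D.

laplace → C; maximax → D (disagree)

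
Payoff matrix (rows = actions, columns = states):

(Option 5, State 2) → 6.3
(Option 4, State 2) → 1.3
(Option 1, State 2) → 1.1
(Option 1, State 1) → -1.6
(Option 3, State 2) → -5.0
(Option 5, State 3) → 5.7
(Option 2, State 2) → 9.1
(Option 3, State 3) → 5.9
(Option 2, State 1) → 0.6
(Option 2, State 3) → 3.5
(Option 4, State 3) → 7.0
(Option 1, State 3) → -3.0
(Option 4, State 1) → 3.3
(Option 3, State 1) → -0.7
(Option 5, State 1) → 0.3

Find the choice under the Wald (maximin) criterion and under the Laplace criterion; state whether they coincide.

maximin → Option 4; laplace → Option 2 (disagree)

Row minima: Option 1=-3.0, Option 2=0.6, Option 3=-5.0, Option 4=1.3, Option 5=0.3
Best worst-case = 1.3 → Option 4.
Row averages: Option 1=-7/6, Option 2=4.4, Option 3=1/15, Option 4=58/15, Option 5=4.1
Highest average = 4.4 → Option 2.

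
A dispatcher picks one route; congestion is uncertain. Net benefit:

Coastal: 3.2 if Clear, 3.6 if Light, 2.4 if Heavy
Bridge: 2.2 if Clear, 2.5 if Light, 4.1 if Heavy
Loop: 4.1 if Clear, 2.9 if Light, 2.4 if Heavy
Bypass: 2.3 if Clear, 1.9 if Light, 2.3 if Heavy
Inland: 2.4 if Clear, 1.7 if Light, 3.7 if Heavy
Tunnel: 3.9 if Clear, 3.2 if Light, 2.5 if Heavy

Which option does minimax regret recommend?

Column bests: Clear=4.1, Light=3.6, Heavy=4.1.
Coastal regrets: 0.9, 0.0, 1.7 → max 1.7
Bridge regrets: 1.9, 1.1, 0.0 → max 1.9
Loop regrets: 0.0, 0.7, 1.7 → max 1.7
Bypass regrets: 1.8, 1.7, 1.8 → max 1.8
Inland regrets: 1.7, 1.9, 0.4 → max 1.9
Tunnel regrets: 0.2, 0.4, 1.6 → max 1.6
Smallest max regret = 1.6 → Tunnel.

Tunnel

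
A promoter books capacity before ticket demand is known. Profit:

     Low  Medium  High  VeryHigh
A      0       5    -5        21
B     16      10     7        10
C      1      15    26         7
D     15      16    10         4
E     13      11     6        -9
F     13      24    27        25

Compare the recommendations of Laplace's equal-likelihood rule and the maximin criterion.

laplace → F; maximin → F (agree)

Row averages: A=5.25, B=10.75, C=12.25, D=11.25, E=5.25, F=22.25
Highest average = 22.25 → F.
Row minima: A=-5, B=7, C=1, D=4, E=-9, F=13
Best worst-case = 13 → F.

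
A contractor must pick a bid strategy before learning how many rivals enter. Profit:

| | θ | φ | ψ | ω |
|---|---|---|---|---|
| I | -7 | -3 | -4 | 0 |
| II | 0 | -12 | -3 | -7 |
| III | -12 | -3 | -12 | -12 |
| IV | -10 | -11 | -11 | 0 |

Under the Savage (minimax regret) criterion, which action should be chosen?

Column bests: θ=0, φ=-3, ψ=-3, ω=0.
I regrets: 7, 0, 1, 0 → max 7
II regrets: 0, 9, 0, 7 → max 9
III regrets: 12, 0, 9, 12 → max 12
IV regrets: 10, 8, 8, 0 → max 10
Smallest max regret = 7 → I.

I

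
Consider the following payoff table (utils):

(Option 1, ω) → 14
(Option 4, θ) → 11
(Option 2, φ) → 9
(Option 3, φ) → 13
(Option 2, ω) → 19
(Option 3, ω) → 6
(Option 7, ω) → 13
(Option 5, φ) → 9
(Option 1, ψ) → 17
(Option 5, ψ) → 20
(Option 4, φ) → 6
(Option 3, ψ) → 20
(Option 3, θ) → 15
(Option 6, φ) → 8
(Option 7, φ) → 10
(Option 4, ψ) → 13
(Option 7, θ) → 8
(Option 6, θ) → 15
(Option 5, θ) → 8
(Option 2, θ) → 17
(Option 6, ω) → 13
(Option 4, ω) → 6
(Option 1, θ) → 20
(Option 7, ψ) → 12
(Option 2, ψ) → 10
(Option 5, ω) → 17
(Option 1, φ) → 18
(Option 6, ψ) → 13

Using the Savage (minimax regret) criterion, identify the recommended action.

Option 1

Column bests: θ=20, φ=18, ψ=20, ω=19.
Option 1 regrets: 0, 0, 3, 5 → max 5
Option 2 regrets: 3, 9, 10, 0 → max 10
Option 3 regrets: 5, 5, 0, 13 → max 13
Option 4 regrets: 9, 12, 7, 13 → max 13
Option 5 regrets: 12, 9, 0, 2 → max 12
Option 6 regrets: 5, 10, 7, 6 → max 10
Option 7 regrets: 12, 8, 8, 6 → max 12
Smallest max regret = 5 → Option 1.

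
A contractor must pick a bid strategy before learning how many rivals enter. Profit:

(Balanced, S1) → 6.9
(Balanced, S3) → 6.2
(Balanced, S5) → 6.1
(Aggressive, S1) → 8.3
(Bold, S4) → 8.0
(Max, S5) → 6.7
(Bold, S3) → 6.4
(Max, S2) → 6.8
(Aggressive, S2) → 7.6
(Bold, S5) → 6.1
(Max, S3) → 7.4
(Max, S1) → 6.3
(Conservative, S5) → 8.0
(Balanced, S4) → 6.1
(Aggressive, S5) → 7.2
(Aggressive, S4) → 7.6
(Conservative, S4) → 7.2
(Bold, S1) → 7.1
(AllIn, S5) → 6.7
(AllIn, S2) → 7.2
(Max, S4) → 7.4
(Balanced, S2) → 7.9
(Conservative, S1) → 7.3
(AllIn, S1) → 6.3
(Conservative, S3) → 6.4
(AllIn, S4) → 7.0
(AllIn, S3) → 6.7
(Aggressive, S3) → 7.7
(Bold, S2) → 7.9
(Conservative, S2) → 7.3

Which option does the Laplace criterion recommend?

Row averages: Conservative=7.24, Balanced=6.64, Aggressive=7.68, Bold=7.1, AllIn=6.78, Max=6.92
Highest average = 7.68 → Aggressive.

Aggressive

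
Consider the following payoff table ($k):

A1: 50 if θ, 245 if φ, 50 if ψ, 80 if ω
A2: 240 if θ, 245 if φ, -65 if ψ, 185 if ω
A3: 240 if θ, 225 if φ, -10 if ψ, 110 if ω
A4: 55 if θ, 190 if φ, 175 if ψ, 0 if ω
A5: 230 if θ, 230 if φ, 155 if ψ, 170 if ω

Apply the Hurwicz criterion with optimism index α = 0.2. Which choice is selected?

A1: 0.2·245 + 0.8·50 = 89
A2: 0.2·245 + 0.8·(-65) = -3
A3: 0.2·240 + 0.8·(-10) = 40
A4: 0.2·190 + 0.8·0 = 38
A5: 0.2·230 + 0.8·155 = 170
Highest Hurwicz score = 170 → A5.

A5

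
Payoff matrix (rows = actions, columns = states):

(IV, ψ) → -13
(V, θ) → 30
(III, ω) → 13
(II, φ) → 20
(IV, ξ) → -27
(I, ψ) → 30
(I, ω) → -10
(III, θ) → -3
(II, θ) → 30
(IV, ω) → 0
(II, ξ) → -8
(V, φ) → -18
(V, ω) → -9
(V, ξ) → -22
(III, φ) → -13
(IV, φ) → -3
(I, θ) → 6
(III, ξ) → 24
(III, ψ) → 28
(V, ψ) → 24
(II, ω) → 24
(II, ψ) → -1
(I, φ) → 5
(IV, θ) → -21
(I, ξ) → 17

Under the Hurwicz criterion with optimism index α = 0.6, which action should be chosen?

I: 0.6·30 + 0.4·(-10) = 14
II: 0.6·30 + 0.4·(-8) = 14.8
III: 0.6·28 + 0.4·(-13) = 11.6
IV: 0.6·0 + 0.4·(-27) = -10.8
V: 0.6·30 + 0.4·(-22) = 9.2
Highest Hurwicz score = 14.8 → II.

II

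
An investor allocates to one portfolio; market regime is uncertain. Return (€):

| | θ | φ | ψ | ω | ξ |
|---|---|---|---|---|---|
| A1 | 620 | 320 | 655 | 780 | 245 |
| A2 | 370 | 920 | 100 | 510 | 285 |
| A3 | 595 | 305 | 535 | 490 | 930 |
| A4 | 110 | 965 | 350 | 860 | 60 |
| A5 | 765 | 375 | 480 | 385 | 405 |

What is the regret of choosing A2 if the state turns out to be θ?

Best payoff under θ is 765.
Regret = 765 − 370 = 395.

395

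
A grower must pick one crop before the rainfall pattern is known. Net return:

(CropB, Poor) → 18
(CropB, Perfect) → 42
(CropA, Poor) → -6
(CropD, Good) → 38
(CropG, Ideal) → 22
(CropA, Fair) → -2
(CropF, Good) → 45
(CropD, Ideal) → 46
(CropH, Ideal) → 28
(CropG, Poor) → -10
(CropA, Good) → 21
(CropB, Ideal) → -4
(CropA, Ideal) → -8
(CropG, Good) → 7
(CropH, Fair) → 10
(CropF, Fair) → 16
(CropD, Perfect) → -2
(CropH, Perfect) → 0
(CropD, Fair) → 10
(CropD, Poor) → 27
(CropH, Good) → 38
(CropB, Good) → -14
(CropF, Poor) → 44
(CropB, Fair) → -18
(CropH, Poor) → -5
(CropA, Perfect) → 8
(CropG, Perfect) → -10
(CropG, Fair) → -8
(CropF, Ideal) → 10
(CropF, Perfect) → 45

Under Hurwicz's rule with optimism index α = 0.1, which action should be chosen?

CropF

CropA: 0.1·21 + 0.9·(-8) = -5.1
CropH: 0.1·38 + 0.9·(-5) = -0.7
CropB: 0.1·42 + 0.9·(-18) = -12
CropD: 0.1·46 + 0.9·(-2) = 2.8
CropF: 0.1·45 + 0.9·10 = 13.5
CropG: 0.1·22 + 0.9·(-10) = -6.8
Highest Hurwicz score = 13.5 → CropF.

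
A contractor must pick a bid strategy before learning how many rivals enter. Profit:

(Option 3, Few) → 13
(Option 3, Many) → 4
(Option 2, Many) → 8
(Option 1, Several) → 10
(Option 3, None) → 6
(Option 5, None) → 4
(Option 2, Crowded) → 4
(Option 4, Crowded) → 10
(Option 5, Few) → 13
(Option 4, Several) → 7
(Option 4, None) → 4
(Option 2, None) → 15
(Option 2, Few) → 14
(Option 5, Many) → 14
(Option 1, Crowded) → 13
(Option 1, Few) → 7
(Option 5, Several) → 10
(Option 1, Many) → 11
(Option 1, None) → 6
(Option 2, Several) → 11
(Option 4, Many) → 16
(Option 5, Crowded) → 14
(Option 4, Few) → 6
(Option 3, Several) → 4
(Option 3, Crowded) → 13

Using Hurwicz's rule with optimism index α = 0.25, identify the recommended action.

Option 1

Option 1: 0.25·13 + 0.75·6 = 7.75
Option 2: 0.25·15 + 0.75·4 = 6.75
Option 3: 0.25·13 + 0.75·4 = 6.25
Option 4: 0.25·16 + 0.75·4 = 7
Option 5: 0.25·14 + 0.75·4 = 6.5
Highest Hurwicz score = 7.75 → Option 1.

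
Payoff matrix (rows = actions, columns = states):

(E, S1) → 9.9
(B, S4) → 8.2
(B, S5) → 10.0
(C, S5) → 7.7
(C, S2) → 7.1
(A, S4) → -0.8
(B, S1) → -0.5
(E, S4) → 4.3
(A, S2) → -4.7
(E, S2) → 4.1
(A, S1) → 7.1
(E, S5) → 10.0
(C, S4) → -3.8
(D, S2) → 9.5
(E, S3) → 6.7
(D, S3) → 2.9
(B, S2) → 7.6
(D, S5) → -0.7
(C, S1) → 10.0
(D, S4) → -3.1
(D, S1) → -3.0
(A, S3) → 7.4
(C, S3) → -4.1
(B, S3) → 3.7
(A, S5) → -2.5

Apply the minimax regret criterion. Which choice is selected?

E

Column bests: S1=10.0, S2=9.5, S3=7.4, S4=8.2, S5=10.0.
A regrets: 2.9, 14.2, 0.0, 9.0, 12.5 → max 14.2
B regrets: 10.5, 1.9, 3.7, 0.0, 0.0 → max 10.5
C regrets: 0.0, 2.4, 11.5, 12.0, 2.3 → max 12.0
D regrets: 13.0, 0.0, 4.5, 11.3, 10.7 → max 13.0
E regrets: 0.1, 5.4, 0.7, 3.9, 0.0 → max 5.4
Smallest max regret = 5.4 → E.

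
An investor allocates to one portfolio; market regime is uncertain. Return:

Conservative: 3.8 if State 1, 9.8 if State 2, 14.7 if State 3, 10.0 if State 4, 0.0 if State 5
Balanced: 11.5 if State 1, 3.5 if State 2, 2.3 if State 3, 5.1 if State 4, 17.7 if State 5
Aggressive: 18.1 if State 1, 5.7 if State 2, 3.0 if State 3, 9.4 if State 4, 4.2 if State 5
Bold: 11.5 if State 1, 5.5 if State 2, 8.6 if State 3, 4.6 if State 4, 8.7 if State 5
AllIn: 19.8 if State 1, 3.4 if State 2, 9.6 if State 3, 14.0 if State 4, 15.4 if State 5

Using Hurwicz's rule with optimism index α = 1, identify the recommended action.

AllIn

Conservative: 1·14.7 + 0·0.0 = 14.7
Balanced: 1·17.7 + 0·2.3 = 17.7
Aggressive: 1·18.1 + 0·3.0 = 18.1
Bold: 1·11.5 + 0·4.6 = 11.5
AllIn: 1·19.8 + 0·3.4 = 19.8
Highest Hurwicz score = 19.8 → AllIn.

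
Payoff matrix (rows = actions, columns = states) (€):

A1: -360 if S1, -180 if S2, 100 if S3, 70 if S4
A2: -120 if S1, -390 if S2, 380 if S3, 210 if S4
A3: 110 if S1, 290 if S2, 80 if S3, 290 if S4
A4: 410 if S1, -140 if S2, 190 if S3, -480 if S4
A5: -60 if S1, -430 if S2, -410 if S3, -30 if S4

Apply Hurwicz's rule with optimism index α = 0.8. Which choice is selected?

A1: 0.8·100 + 0.2·(-360) = 8
A2: 0.8·380 + 0.2·(-390) = 226
A3: 0.8·290 + 0.2·80 = 248
A4: 0.8·410 + 0.2·(-480) = 232
A5: 0.8·(-30) + 0.2·(-430) = -110
Highest Hurwicz score = 248 → A3.

A3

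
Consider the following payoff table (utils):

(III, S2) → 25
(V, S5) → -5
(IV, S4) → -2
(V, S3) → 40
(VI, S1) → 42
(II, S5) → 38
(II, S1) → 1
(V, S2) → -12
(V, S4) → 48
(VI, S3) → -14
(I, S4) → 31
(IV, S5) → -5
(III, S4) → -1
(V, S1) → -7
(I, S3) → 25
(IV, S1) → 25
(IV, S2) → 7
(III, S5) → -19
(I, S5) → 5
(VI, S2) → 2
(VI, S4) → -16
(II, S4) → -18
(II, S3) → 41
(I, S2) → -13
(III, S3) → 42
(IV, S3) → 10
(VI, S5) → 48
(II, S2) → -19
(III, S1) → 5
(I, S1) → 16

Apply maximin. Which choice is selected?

Row minima: I=-13, II=-19, III=-19, IV=-5, V=-12, VI=-16
Best worst-case = -5 → IV.

IV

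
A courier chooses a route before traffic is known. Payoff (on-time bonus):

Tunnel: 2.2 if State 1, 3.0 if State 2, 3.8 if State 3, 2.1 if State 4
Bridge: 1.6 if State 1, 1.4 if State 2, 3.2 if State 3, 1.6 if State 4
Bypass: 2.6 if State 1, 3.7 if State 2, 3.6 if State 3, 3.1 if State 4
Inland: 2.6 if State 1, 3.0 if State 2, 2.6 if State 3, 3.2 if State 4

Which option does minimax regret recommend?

Bypass

Column bests: State 1=2.6, State 2=3.7, State 3=3.8, State 4=3.2.
Tunnel regrets: 0.4, 0.7, 0.0, 1.1 → max 1.1
Bridge regrets: 1.0, 2.3, 0.6, 1.6 → max 2.3
Bypass regrets: 0.0, 0.0, 0.2, 0.1 → max 0.2
Inland regrets: 0.0, 0.7, 1.2, 0.0 → max 1.2
Smallest max regret = 0.2 → Bypass.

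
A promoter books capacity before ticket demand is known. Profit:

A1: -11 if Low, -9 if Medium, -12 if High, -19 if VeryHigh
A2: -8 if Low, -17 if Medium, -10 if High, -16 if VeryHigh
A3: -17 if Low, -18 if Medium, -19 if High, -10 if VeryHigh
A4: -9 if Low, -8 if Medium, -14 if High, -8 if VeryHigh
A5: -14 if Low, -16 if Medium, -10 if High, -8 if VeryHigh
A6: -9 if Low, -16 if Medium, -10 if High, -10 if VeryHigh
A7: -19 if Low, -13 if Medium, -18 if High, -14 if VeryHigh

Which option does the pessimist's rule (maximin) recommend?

Row minima: A1=-19, A2=-17, A3=-19, A4=-14, A5=-16, A6=-16, A7=-19
Best worst-case = -14 → A4.

A4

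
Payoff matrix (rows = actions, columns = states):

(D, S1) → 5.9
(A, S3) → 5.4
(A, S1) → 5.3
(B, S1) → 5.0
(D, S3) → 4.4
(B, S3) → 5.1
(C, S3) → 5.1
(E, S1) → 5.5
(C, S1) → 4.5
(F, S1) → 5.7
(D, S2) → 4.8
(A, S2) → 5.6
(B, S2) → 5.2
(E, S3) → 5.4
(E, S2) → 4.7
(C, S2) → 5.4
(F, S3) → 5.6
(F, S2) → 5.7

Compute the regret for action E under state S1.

Best payoff under S1 is 5.9.
Regret = 5.9 − 5.5 = 0.4.

0.4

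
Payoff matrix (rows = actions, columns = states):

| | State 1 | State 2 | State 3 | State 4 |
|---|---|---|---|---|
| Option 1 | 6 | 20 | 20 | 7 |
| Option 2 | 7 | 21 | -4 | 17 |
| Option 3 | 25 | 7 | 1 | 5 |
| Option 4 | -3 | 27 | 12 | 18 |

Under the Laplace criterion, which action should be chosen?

Row averages: Option 1=13.25, Option 2=10.25, Option 3=9.5, Option 4=13.5
Highest average = 13.5 → Option 4.

Option 4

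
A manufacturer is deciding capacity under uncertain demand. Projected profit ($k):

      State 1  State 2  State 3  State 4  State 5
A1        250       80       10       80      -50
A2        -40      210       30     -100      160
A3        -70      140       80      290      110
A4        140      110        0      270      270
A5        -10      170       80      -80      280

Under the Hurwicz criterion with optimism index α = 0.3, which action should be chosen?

A1: 0.3·250 + 0.7·(-50) = 40
A2: 0.3·210 + 0.7·(-100) = -7
A3: 0.3·290 + 0.7·(-70) = 38
A4: 0.3·270 + 0.7·0 = 81
A5: 0.3·280 + 0.7·(-80) = 28
Highest Hurwicz score = 81 → A4.

A4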